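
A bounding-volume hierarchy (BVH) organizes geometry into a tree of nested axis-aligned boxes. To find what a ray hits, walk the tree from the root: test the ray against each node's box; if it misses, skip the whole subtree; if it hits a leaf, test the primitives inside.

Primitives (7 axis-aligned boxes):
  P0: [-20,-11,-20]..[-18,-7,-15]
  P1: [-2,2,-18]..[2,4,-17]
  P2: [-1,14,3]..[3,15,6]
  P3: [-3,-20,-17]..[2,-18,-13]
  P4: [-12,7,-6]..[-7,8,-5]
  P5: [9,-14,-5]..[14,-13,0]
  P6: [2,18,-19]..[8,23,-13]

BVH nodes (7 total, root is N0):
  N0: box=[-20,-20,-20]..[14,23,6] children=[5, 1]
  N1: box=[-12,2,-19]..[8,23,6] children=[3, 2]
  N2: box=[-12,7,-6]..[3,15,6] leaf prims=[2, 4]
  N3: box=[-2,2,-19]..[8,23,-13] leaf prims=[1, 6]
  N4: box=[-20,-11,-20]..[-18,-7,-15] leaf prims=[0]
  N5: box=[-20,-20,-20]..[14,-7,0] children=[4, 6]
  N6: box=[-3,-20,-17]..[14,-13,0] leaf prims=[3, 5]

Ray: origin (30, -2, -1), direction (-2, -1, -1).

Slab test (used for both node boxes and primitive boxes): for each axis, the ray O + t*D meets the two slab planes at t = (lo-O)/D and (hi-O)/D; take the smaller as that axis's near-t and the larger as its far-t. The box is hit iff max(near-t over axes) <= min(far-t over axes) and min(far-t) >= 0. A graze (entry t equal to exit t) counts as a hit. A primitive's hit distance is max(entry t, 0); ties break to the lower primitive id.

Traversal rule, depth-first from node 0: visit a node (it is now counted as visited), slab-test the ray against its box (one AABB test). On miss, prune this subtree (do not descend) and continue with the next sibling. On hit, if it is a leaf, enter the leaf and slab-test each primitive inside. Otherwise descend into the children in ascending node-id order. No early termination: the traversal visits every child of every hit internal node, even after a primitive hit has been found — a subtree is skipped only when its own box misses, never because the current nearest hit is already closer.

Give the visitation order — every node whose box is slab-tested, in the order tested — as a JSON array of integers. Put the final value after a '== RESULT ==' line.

Walk:
N0 x:[8,25] y:[-25,18] z:[-7,19] -> hit [8,18], descend [1, 5]
  N1 x:[11,21] y:[-25,-4] z:[-7,18] -> miss, prune
  N5 x:[8,25] y:[5,18] z:[-1,19] -> hit [8,18], descend [4, 6]
    N4 x:[24,25] y:[5,9] z:[14,19] -> miss, prune
    N6 x:[8,33/2] y:[11,18] z:[-1,16] -> hit [11,16] leaf, test {P3@t=16, P5(miss)}

5 AABB tests over nodes [0, 1, 5, 4, 6]; 1 leaf entered; closest P3.

== RESULT ==
[0, 1, 5, 4, 6]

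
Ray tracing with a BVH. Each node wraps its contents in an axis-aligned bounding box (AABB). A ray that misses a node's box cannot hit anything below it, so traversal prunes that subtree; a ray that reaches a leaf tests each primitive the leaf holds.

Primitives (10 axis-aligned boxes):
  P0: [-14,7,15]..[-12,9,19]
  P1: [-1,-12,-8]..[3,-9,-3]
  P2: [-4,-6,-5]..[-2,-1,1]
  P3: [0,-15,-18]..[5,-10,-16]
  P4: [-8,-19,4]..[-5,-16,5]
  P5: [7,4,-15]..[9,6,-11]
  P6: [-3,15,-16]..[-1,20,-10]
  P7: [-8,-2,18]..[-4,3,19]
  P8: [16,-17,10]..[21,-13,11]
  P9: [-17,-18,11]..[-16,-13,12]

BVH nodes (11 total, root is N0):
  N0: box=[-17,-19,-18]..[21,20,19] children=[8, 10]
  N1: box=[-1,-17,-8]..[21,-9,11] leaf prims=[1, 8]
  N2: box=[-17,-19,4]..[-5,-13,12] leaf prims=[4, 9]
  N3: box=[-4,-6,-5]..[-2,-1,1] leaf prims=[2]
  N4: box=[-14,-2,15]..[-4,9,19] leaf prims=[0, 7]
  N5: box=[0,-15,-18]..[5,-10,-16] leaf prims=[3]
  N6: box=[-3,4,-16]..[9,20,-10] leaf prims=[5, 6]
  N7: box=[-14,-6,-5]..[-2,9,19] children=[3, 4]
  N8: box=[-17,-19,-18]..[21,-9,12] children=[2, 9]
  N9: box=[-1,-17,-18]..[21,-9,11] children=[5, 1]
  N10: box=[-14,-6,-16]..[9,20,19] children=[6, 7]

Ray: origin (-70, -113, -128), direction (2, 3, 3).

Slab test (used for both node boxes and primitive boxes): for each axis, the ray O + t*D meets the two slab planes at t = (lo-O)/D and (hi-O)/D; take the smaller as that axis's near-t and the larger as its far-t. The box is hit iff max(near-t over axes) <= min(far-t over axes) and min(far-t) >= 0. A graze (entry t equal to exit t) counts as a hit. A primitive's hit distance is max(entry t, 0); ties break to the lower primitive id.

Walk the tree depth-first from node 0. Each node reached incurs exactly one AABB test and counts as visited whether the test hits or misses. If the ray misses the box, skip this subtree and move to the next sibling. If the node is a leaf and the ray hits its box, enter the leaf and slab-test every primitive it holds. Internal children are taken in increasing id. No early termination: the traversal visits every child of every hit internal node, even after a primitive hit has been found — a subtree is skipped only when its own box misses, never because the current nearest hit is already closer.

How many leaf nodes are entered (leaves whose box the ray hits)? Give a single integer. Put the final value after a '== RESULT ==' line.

Traverse from the root:
N0 x:[53/2,91/2] y:[94/3,133/3] z:[110/3,49] -> hit [110/3,133/3], descend [8, 10]
  N8 x:[53/2,91/2] y:[94/3,104/3] z:[110/3,140/3] -> miss, prune
  N10 x:[28,79/2] y:[107/3,133/3] z:[112/3,49] -> hit [112/3,79/2], descend [6, 7]
    N6 x:[67/2,79/2] y:[39,133/3] z:[112/3,118/3] -> hit [39,118/3] leaf, test {P5@t=39, P6(miss)}
    N7 x:[28,34] y:[107/3,122/3] z:[41,49] -> miss, prune

5 AABB tests over nodes [0, 8, 10, 6, 7]; 1 leaf entered; closest P5.

== RESULT ==
1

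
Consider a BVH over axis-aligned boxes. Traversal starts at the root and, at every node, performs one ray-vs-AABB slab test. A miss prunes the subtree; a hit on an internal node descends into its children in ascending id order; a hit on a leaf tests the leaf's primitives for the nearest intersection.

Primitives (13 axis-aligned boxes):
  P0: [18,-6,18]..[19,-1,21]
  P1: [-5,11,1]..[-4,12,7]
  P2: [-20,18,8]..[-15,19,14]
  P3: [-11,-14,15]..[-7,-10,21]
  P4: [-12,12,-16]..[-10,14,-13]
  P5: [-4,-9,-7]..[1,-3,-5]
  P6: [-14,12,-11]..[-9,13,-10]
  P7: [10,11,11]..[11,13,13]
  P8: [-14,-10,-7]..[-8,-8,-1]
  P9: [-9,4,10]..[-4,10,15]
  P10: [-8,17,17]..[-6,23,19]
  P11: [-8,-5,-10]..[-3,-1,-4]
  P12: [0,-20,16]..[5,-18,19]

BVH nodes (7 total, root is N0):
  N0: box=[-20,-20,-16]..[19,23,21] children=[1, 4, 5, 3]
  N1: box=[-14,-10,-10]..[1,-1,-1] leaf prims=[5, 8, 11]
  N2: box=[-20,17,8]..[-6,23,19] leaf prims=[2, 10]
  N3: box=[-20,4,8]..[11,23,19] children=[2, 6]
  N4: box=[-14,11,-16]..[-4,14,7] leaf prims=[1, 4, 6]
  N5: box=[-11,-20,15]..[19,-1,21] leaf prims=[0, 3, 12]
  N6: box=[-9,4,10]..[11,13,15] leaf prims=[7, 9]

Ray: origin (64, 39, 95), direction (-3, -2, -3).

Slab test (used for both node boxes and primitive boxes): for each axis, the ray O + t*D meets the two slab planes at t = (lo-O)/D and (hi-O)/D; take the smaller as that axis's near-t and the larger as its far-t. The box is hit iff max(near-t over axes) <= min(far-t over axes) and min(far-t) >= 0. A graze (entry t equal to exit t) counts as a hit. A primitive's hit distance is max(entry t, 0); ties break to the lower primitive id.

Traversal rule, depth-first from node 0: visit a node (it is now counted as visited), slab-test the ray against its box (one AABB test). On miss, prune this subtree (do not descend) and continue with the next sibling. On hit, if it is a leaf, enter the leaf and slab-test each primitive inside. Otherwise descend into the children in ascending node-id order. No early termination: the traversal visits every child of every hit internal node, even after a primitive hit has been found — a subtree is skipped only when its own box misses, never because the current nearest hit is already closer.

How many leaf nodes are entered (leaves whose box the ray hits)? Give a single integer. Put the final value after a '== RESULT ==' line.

Walk:
N0 x:[15,28] y:[8,59/2] z:[74/3,37] -> hit [74/3,28], descend [1, 3, 4, 5]
  N1 x:[21,26] y:[20,49/2] z:[32,35] -> miss, prune
  N3 x:[53/3,28] y:[8,35/2] z:[76/3,29] -> miss, prune
  N4 x:[68/3,26] y:[25/2,14] z:[88/3,37] -> miss, prune
  N5 x:[15,25] y:[20,59/2] z:[74/3,80/3] -> hit [74/3,25] leaf, test {P0(miss), P3@t=74/3, P12(miss)}

5 AABB tests over nodes [0, 1, 3, 4, 5]; 1 leaf entered; closest P3.

== RESULT ==
1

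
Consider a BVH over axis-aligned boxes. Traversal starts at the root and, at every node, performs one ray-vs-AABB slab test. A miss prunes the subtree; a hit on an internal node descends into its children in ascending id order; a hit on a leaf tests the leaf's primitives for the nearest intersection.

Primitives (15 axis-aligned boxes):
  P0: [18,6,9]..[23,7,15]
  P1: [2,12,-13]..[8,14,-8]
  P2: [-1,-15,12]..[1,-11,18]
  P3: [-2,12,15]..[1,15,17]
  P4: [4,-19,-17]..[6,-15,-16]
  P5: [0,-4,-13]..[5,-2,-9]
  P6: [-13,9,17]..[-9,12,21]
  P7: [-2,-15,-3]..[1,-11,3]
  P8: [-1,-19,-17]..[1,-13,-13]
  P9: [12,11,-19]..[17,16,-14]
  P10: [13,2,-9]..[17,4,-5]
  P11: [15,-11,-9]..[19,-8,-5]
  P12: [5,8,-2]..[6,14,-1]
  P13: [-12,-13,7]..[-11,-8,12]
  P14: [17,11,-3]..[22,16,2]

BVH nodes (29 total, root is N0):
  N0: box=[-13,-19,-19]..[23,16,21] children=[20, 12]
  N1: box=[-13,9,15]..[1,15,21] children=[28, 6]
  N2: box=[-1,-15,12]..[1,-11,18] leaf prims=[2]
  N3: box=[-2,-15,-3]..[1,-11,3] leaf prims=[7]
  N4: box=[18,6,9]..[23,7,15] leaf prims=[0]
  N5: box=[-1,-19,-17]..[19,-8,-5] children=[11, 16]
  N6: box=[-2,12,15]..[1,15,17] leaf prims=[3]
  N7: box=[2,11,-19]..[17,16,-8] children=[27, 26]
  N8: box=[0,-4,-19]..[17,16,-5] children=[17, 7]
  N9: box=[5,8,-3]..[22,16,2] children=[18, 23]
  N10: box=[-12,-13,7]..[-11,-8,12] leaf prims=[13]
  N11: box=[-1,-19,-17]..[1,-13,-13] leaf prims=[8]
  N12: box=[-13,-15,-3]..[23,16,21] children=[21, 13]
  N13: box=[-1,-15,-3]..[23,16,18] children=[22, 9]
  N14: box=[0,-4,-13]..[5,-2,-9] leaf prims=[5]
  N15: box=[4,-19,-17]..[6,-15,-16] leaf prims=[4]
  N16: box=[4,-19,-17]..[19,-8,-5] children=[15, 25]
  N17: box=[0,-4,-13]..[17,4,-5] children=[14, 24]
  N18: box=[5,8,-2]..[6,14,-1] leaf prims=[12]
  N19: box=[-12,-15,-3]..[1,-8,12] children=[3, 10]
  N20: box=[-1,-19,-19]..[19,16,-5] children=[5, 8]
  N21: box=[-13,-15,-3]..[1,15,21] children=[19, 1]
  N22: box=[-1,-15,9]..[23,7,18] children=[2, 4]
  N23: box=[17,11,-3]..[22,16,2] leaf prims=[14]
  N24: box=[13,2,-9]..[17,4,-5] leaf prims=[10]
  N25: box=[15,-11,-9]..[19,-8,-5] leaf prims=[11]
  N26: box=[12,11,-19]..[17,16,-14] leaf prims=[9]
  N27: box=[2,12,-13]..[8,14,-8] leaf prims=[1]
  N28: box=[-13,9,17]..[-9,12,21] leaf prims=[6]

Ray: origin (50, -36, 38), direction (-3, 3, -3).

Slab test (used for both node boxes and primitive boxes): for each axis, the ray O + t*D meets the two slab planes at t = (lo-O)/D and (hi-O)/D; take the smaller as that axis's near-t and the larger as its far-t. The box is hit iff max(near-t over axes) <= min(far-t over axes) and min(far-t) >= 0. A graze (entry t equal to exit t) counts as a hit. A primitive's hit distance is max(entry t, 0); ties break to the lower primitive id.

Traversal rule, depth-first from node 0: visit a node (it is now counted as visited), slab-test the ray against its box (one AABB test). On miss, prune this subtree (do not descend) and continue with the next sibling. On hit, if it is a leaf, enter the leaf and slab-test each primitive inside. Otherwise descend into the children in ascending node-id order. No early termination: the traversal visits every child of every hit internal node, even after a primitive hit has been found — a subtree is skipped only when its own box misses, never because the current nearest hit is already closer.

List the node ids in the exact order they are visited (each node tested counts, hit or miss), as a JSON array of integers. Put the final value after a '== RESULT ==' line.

Trace the traversal:
N0 x:[9,21] y:[17/3,52/3] z:[17/3,19] -> hit [9,52/3], descend [12, 20]
  N12 x:[9,21] y:[7,52/3] z:[17/3,41/3] -> hit [9,41/3], descend [13, 21]
    N13 x:[9,17] y:[7,52/3] z:[20/3,41/3] -> hit [9,41/3], descend [9, 22]
      N9 x:[28/3,15] y:[44/3,52/3] z:[12,41/3] -> miss, prune
      N22 x:[9,17] y:[7,43/3] z:[20/3,29/3] -> hit [9,29/3], descend [2, 4]
        N2 x:[49/3,17] y:[7,25/3] z:[20/3,26/3] -> miss, prune
        N4 x:[9,32/3] y:[14,43/3] z:[23/3,29/3] -> miss, prune
    N21 x:[49/3,21] y:[7,17] z:[17/3,41/3] -> miss, prune
  N20 x:[31/3,17] y:[17/3,52/3] z:[43/3,19] -> hit [43/3,17], descend [5, 8]
    N5 x:[31/3,17] y:[17/3,28/3] z:[43/3,55/3] -> miss, prune
    N8 x:[11,50/3] y:[32/3,52/3] z:[43/3,19] -> hit [43/3,50/3], descend [7, 17]
      N7 x:[11,16] y:[47/3,52/3] z:[46/3,19] -> hit [47/3,16], descend [26, 27]
        N26 x:[11,38/3] y:[47/3,52/3] z:[52/3,19] -> miss, prune
        N27 x:[14,16] y:[16,50/3] z:[46/3,17] -> hit [16,16] leaf, test {P1@t=16}
      N17 x:[11,50/3] y:[32/3,40/3] z:[43/3,17] -> miss, prune

order=[0, 12, 13, 9, 22, 2, 4, 21, 20, 5, 8, 7, 26, 27, 17]  |boxes|=15  |leaves|=1  hit=P1

== RESULT ==
[0, 12, 13, 9, 22, 2, 4, 21, 20, 5, 8, 7, 26, 27, 17]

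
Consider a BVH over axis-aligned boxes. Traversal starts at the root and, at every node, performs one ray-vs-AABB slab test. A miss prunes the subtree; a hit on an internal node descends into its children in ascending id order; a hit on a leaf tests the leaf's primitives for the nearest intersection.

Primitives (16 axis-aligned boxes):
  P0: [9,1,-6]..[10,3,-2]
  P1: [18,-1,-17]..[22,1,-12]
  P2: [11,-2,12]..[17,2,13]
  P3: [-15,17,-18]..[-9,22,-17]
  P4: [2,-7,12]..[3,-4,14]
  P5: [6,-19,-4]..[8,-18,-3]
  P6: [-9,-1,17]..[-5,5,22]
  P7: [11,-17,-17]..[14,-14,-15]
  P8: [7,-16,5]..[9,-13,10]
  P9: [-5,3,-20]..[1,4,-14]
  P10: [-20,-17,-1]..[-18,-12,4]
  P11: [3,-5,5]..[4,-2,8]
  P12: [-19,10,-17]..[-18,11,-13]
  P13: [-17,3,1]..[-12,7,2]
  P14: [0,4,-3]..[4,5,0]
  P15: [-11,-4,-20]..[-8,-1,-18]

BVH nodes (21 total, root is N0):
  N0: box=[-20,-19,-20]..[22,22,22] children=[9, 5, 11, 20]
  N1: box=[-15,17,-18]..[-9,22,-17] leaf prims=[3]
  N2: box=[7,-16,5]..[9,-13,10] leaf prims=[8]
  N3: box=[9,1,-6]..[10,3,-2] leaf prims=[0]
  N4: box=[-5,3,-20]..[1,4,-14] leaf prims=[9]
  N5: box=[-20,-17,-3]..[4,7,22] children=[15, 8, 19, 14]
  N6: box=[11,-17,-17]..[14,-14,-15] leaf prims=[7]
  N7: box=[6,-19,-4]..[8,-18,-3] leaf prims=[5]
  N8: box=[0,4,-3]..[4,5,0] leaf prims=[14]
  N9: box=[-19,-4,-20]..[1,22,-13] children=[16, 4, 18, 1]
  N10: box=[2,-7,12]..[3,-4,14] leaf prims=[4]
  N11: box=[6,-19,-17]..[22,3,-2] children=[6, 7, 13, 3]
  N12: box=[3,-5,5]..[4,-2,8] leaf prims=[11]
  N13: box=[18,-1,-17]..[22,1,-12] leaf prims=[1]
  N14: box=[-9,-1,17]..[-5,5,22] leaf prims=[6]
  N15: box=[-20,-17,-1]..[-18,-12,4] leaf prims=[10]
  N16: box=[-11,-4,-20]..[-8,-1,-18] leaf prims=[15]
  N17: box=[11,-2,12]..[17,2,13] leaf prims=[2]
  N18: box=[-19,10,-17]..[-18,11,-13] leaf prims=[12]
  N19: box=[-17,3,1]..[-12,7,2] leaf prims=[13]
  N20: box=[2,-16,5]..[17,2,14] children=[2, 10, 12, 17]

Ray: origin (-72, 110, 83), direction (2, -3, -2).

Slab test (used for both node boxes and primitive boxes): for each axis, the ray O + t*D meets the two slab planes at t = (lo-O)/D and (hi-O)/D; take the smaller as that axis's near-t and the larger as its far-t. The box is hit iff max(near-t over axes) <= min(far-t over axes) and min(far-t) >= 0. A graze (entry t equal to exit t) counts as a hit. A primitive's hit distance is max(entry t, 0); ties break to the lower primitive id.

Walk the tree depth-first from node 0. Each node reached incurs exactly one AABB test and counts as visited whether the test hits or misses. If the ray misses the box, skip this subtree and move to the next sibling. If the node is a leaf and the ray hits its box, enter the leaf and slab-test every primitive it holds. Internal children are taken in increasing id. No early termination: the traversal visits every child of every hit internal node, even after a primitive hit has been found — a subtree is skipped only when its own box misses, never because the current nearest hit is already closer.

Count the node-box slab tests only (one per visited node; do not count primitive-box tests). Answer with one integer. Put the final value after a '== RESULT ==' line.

Walk:
N0 x:[26,47] y:[88/3,43] z:[61/2,103/2] -> hit [61/2,43], descend [5, 9, 11, 20]
  N5 x:[26,38] y:[103/3,127/3] z:[61/2,43] -> hit [103/3,38], descend [8, 14, 15, 19]
    N8 x:[36,38] y:[35,106/3] z:[83/2,43] -> miss, prune
    N14 x:[63/2,67/2] y:[35,37] z:[61/2,33] -> miss, prune
    N15 x:[26,27] y:[122/3,127/3] z:[79/2,42] -> miss, prune
    N19 x:[55/2,30] y:[103/3,107/3] z:[81/2,41] -> miss, prune
  N9 x:[53/2,73/2] y:[88/3,38] z:[48,103/2] -> miss, prune
  N11 x:[39,47] y:[107/3,43] z:[85/2,50] -> hit [85/2,43], descend [3, 6, 7, 13]
    N3 x:[81/2,41] y:[107/3,109/3] z:[85/2,89/2] -> miss, prune
    N6 x:[83/2,43] y:[124/3,127/3] z:[49,50] -> miss, prune
    N7 x:[39,40] y:[128/3,43] z:[43,87/2] -> miss, prune
    N13 x:[45,47] y:[109/3,37] z:[95/2,50] -> miss, prune
  N20 x:[37,89/2] y:[36,42] z:[69/2,39] -> hit [37,39], descend [2, 10, 12, 17]
    N2 x:[79/2,81/2] y:[41,42] z:[73/2,39] -> miss, prune
    N10 x:[37,75/2] y:[38,39] z:[69/2,71/2] -> miss, prune
    N12 x:[75/2,38] y:[112/3,115/3] z:[75/2,39] -> hit [75/2,38] leaf, test {P11@t=75/2}
    N17 x:[83/2,89/2] y:[36,112/3] z:[35,71/2] -> miss, prune

order=[0, 5, 8, 14, 15, 19, 9, 11, 3, 6, 7, 13, 20, 2, 10, 12, 17]  |boxes|=17  |leaves|=1  hit=P11

== RESULT ==
17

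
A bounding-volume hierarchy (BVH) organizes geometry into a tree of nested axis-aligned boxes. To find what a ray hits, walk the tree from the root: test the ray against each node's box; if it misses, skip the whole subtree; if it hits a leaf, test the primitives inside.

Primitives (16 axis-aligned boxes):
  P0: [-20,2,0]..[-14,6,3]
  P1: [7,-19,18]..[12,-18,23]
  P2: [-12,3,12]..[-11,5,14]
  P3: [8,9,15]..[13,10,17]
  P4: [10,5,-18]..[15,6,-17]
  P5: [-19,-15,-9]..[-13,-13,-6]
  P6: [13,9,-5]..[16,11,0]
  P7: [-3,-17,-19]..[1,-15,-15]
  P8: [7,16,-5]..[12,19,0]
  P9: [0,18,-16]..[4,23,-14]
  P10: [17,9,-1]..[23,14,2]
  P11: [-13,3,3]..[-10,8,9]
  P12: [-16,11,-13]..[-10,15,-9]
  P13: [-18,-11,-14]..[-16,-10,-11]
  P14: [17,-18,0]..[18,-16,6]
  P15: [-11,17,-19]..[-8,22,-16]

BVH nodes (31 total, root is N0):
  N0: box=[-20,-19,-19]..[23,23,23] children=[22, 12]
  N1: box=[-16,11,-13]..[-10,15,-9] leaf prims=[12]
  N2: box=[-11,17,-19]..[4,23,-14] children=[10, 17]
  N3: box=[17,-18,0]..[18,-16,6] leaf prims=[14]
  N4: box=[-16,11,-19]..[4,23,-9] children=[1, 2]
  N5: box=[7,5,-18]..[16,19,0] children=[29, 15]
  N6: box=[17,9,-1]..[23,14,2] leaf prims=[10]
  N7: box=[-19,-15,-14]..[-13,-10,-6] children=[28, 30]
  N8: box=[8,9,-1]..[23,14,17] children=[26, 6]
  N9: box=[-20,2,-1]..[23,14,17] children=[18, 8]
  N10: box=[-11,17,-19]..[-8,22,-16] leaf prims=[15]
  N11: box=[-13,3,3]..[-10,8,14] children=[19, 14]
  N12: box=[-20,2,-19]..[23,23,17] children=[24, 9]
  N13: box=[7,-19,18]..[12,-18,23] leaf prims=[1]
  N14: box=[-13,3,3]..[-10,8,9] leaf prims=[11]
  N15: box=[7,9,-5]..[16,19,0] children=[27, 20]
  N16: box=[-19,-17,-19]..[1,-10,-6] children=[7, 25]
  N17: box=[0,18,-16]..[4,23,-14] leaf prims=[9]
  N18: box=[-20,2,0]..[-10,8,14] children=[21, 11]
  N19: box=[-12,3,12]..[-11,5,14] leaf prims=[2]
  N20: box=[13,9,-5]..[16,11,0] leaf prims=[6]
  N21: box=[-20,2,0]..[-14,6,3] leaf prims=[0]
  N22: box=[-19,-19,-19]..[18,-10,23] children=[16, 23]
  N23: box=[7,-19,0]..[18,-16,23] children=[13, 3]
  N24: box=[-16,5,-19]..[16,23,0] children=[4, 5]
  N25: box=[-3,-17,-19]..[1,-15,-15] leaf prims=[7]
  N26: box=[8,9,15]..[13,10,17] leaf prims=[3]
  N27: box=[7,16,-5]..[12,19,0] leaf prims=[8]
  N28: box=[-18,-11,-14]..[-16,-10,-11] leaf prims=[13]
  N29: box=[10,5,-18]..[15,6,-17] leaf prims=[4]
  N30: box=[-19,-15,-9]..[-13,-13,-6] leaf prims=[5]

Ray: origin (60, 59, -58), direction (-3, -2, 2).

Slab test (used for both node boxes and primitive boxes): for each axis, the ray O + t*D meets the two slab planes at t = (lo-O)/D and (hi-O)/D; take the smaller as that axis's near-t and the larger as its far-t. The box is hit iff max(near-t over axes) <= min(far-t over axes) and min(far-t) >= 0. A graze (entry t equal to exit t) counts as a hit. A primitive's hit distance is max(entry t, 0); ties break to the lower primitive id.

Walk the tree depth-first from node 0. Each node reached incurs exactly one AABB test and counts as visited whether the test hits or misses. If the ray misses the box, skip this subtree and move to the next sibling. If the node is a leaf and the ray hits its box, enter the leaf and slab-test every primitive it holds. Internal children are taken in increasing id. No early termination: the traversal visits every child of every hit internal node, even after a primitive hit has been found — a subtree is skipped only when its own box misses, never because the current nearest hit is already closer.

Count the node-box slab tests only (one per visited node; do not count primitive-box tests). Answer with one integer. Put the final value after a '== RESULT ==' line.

Traverse from the root:
N0 x:[37/3,80/3] y:[18,39] z:[39/2,81/2] -> hit [39/2,80/3], descend [12, 22]
  N12 x:[37/3,80/3] y:[18,57/2] z:[39/2,75/2] -> hit [39/2,80/3], descend [9, 24]
    N9 x:[37/3,80/3] y:[45/2,57/2] z:[57/2,75/2] -> miss, prune
    N24 x:[44/3,76/3] y:[18,27] z:[39/2,29] -> hit [39/2,76/3], descend [4, 5]
      N4 x:[56/3,76/3] y:[18,24] z:[39/2,49/2] -> hit [39/2,24], descend [1, 2]
        N1 x:[70/3,76/3] y:[22,24] z:[45/2,49/2] -> hit [70/3,24] leaf, test {P12@t=70/3}
        N2 x:[56/3,71/3] y:[18,21] z:[39/2,22] -> hit [39/2,21], descend [10, 17]
          N10 x:[68/3,71/3] y:[37/2,21] z:[39/2,21] -> miss, prune
          N17 x:[56/3,20] y:[18,41/2] z:[21,22] -> miss, prune
      N5 x:[44/3,53/3] y:[20,27] z:[20,29] -> miss, prune
  N22 x:[14,79/3] y:[69/2,39] z:[39/2,81/2] -> miss, prune

order=[0, 12, 9, 24, 4, 1, 2, 10, 17, 5, 22]  |boxes|=11  |leaves|=1  hit=P12

== RESULT ==
11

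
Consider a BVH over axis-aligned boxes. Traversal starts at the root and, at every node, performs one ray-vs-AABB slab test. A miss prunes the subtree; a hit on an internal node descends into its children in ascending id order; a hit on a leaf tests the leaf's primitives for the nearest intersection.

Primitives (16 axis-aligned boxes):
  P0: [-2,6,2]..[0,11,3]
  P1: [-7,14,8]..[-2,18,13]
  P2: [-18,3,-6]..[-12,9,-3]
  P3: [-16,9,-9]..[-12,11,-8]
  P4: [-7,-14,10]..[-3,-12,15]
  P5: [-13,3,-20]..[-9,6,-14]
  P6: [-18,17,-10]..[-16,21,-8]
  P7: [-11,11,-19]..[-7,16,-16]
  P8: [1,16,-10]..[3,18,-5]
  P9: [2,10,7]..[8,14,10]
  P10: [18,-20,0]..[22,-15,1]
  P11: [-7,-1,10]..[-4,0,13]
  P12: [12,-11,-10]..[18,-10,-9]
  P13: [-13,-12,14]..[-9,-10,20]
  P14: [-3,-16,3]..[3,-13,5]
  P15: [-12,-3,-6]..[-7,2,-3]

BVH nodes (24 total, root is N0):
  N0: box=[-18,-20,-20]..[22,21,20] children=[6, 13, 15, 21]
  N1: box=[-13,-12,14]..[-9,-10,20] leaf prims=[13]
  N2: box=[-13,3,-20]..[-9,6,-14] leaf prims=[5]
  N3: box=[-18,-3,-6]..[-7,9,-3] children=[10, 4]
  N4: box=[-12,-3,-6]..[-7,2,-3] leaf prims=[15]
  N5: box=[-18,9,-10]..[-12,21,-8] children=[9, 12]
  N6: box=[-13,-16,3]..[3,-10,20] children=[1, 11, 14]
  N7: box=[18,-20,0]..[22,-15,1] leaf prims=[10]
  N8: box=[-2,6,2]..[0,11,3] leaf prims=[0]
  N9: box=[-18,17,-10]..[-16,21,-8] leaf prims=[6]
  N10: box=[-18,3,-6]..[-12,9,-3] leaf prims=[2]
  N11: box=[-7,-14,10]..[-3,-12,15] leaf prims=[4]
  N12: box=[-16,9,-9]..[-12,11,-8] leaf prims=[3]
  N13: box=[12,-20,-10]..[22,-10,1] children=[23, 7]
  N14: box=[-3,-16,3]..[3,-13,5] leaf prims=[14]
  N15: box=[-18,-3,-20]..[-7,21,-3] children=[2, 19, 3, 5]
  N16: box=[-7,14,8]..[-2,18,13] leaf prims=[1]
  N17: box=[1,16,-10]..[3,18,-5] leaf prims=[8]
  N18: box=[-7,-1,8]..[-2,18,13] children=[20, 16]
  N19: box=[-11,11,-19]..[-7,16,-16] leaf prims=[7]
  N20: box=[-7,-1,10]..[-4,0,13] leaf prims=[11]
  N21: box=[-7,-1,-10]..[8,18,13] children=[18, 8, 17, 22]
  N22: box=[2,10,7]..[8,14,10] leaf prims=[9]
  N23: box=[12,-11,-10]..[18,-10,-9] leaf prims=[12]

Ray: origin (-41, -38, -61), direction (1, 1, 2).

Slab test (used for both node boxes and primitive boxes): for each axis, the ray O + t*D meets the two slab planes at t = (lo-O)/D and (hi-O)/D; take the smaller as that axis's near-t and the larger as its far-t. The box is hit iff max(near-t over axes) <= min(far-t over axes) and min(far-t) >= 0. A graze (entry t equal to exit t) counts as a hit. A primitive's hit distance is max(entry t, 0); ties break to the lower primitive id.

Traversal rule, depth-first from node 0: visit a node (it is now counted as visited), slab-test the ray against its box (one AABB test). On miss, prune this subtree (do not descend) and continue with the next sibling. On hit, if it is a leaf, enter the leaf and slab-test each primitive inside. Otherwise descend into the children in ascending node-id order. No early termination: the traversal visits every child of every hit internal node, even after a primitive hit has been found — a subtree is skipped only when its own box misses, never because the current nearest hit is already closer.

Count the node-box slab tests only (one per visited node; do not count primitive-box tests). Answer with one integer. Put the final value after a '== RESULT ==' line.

Traverse from the root:
N0 x:[23,63] y:[18,59] z:[41/2,81/2] -> hit [23,81/2], descend [6, 13, 15, 21]
  N6 x:[28,44] y:[22,28] z:[32,81/2] -> miss, prune
  N13 x:[53,63] y:[18,28] z:[51/2,31] -> miss, prune
  N15 x:[23,34] y:[35,59] z:[41/2,29] -> miss, prune
  N21 x:[34,49] y:[37,56] z:[51/2,37] -> hit [37,37], descend [8, 17, 18, 22]
    N8 x:[39,41] y:[44,49] z:[63/2,32] -> miss, prune
    N17 x:[42,44] y:[54,56] z:[51/2,28] -> miss, prune
    N18 x:[34,39] y:[37,56] z:[69/2,37] -> hit [37,37], descend [16, 20]
      N16 x:[34,39] y:[52,56] z:[69/2,37] -> miss, prune
      N20 x:[34,37] y:[37,38] z:[71/2,37] -> hit [37,37] leaf, test {P11@t=37}
    N22 x:[43,49] y:[48,52] z:[34,71/2] -> miss, prune

11 AABB tests over nodes [0, 6, 13, 15, 21, 8, 17, 18, 16, 20, 22]; 1 leaf entered; closest P11.

== RESULT ==
11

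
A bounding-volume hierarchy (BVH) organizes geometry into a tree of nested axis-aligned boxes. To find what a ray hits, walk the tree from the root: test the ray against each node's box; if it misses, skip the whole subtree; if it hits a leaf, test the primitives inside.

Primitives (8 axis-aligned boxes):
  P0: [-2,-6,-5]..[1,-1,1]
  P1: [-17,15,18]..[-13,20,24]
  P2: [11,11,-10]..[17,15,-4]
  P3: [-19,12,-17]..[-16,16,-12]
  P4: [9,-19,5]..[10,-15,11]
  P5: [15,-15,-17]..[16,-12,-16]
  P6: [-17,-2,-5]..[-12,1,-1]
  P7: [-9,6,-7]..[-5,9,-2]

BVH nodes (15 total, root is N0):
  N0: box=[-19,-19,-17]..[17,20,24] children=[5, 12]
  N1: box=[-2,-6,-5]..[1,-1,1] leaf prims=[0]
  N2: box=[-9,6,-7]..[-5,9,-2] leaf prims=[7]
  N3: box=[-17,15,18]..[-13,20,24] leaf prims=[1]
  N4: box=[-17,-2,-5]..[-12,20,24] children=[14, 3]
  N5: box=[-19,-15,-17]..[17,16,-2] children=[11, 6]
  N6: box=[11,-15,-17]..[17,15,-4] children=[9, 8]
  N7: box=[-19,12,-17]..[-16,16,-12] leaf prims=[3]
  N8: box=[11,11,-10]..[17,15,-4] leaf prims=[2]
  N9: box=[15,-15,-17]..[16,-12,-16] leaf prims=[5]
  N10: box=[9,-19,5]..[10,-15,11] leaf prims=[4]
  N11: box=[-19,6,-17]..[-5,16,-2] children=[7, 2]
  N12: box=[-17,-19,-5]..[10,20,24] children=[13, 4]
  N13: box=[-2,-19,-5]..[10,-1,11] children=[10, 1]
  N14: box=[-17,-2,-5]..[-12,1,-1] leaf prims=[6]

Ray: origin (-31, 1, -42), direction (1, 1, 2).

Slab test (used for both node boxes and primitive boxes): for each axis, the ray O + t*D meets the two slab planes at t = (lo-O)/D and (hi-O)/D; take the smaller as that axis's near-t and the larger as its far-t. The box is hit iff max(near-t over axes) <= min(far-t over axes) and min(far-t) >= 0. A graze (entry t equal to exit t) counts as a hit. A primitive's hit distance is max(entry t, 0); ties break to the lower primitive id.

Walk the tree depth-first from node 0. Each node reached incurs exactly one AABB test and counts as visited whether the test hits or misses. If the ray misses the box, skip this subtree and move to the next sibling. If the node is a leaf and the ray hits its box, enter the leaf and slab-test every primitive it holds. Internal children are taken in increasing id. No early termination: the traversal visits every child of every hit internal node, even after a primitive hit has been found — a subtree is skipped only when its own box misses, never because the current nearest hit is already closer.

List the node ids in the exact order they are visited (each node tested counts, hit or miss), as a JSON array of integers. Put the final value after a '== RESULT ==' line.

Walk:
N0 x:[12,48] y:[-20,19] z:[25/2,33] -> hit [25/2,19], descend [5, 12]
  N5 x:[12,48] y:[-16,15] z:[25/2,20] -> hit [25/2,15], descend [6, 11]
    N6 x:[42,48] y:[-16,14] z:[25/2,19] -> miss, prune
    N11 x:[12,26] y:[5,15] z:[25/2,20] -> hit [25/2,15], descend [2, 7]
      N2 x:[22,26] y:[5,8] z:[35/2,20] -> miss, prune
      N7 x:[12,15] y:[11,15] z:[25/2,15] -> hit [25/2,15] leaf, test {P3@t=25/2}
  N12 x:[14,41] y:[-20,19] z:[37/2,33] -> hit [37/2,19], descend [4, 13]
    N4 x:[14,19] y:[-3,19] z:[37/2,33] -> hit [37/2,19], descend [3, 14]
      N3 x:[14,18] y:[14,19] z:[30,33] -> miss, prune
      N14 x:[14,19] y:[-3,0] z:[37/2,41/2] -> miss, prune
    N13 x:[29,41] y:[-20,-2] z:[37/2,53/2] -> miss, prune

Visited [0, 5, 6, 11, 2, 7, 12, 4, 3, 14, 13]. Tests: 11 box, 1 leaf. Nearest: P3.

== RESULT ==
[0, 5, 6, 11, 2, 7, 12, 4, 3, 14, 13]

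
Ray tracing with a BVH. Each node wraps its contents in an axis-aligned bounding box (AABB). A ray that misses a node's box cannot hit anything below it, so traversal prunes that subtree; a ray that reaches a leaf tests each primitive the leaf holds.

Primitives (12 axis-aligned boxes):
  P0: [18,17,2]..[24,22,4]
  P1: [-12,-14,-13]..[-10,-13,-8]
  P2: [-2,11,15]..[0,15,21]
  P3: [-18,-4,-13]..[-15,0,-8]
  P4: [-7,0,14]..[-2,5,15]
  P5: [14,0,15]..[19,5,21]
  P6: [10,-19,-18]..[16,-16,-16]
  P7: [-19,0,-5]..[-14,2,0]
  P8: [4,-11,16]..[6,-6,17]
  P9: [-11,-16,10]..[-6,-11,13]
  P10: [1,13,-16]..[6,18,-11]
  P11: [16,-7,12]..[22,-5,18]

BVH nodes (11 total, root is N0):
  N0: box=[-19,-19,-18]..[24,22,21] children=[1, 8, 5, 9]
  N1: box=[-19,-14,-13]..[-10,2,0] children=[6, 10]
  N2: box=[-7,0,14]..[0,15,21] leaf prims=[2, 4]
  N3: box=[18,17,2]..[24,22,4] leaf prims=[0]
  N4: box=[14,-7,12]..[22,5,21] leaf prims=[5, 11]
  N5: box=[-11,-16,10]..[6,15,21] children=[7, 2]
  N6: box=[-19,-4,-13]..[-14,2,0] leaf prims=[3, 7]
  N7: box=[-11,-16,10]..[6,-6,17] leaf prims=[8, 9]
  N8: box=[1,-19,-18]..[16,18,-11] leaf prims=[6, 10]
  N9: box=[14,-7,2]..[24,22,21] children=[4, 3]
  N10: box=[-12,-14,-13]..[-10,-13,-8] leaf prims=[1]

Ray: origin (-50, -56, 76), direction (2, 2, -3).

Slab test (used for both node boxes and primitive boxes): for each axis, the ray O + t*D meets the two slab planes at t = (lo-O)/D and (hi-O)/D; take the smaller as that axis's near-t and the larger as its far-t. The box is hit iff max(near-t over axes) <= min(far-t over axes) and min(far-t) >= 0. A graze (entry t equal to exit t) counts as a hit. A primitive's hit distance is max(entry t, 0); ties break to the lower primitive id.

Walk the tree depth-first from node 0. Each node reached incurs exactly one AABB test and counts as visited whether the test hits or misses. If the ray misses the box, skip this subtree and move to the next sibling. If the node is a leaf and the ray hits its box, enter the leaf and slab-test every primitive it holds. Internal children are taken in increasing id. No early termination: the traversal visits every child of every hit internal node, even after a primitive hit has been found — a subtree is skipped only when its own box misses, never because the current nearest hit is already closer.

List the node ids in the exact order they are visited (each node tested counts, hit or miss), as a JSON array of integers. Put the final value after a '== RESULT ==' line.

Trace the traversal:
N0 x:[31/2,37] y:[37/2,39] z:[55/3,94/3] -> hit [37/2,94/3], descend [1, 5, 8, 9]
  N1 x:[31/2,20] y:[21,29] z:[76/3,89/3] -> miss, prune
  N5 x:[39/2,28] y:[20,71/2] z:[55/3,22] -> hit [20,22], descend [2, 7]
    N2 x:[43/2,25] y:[28,71/2] z:[55/3,62/3] -> miss, prune
    N7 x:[39/2,28] y:[20,25] z:[59/3,22] -> hit [20,22] leaf, test {P8(miss), P9@t=21}
  N8 x:[51/2,33] y:[37/2,37] z:[29,94/3] -> hit [29,94/3] leaf, test {P6(miss), P10(miss)}
  N9 x:[32,37] y:[49/2,39] z:[55/3,74/3] -> miss, prune

7 AABB tests over nodes [0, 1, 5, 2, 7, 8, 9]; 2 leaves entered; closest P9.

== RESULT ==
[0, 1, 5, 2, 7, 8, 9]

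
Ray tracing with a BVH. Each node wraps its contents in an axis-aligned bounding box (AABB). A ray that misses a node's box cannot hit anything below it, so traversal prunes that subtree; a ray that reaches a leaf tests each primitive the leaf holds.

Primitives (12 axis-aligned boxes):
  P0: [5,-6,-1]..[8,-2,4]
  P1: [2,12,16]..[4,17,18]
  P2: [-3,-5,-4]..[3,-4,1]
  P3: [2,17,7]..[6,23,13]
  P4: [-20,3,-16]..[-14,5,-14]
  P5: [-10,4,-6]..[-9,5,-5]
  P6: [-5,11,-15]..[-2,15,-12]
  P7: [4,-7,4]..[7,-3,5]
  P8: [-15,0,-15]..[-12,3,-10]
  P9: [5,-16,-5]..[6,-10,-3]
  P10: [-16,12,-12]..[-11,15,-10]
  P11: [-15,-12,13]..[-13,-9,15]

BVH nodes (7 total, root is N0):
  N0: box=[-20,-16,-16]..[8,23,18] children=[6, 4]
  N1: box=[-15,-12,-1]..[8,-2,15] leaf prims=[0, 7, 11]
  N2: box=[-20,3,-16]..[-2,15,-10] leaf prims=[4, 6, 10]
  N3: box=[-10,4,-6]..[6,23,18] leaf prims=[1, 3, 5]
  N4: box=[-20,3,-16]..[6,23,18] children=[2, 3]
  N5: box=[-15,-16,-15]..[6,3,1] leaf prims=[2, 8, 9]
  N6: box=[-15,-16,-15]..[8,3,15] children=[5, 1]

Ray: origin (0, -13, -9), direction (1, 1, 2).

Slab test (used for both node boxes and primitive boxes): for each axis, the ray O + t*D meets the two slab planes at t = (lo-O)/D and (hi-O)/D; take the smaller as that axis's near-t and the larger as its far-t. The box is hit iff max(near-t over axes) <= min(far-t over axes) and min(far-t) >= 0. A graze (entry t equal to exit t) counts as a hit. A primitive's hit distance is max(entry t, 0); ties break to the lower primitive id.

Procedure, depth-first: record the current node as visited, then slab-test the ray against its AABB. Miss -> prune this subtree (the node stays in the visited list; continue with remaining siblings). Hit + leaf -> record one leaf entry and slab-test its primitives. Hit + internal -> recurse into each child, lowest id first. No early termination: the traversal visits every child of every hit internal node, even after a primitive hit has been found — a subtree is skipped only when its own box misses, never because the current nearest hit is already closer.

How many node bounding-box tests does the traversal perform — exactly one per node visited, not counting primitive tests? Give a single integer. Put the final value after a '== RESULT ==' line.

Trace the traversal:
N0 x:[-20,8] y:[-3,36] z:[-7/2,27/2] -> hit [-3,8], descend [4, 6]
  N4 x:[-20,6] y:[16,36] z:[-7/2,27/2] -> miss, prune
  N6 x:[-15,8] y:[-3,16] z:[-3,12] -> hit [-3,8], descend [1, 5]
    N1 x:[-15,8] y:[1,11] z:[4,12] -> hit [4,8] leaf, test {P0(miss), P7@t=13/2, P11(miss)}
    N5 x:[-15,6] y:[-3,16] z:[-3,5] -> hit [-3,5] leaf, test {P2(miss), P8(miss), P9(miss)}

Visited [0, 4, 6, 1, 5]. Tests: 5 box, 2 leaf. Nearest: P7.

== RESULT ==
5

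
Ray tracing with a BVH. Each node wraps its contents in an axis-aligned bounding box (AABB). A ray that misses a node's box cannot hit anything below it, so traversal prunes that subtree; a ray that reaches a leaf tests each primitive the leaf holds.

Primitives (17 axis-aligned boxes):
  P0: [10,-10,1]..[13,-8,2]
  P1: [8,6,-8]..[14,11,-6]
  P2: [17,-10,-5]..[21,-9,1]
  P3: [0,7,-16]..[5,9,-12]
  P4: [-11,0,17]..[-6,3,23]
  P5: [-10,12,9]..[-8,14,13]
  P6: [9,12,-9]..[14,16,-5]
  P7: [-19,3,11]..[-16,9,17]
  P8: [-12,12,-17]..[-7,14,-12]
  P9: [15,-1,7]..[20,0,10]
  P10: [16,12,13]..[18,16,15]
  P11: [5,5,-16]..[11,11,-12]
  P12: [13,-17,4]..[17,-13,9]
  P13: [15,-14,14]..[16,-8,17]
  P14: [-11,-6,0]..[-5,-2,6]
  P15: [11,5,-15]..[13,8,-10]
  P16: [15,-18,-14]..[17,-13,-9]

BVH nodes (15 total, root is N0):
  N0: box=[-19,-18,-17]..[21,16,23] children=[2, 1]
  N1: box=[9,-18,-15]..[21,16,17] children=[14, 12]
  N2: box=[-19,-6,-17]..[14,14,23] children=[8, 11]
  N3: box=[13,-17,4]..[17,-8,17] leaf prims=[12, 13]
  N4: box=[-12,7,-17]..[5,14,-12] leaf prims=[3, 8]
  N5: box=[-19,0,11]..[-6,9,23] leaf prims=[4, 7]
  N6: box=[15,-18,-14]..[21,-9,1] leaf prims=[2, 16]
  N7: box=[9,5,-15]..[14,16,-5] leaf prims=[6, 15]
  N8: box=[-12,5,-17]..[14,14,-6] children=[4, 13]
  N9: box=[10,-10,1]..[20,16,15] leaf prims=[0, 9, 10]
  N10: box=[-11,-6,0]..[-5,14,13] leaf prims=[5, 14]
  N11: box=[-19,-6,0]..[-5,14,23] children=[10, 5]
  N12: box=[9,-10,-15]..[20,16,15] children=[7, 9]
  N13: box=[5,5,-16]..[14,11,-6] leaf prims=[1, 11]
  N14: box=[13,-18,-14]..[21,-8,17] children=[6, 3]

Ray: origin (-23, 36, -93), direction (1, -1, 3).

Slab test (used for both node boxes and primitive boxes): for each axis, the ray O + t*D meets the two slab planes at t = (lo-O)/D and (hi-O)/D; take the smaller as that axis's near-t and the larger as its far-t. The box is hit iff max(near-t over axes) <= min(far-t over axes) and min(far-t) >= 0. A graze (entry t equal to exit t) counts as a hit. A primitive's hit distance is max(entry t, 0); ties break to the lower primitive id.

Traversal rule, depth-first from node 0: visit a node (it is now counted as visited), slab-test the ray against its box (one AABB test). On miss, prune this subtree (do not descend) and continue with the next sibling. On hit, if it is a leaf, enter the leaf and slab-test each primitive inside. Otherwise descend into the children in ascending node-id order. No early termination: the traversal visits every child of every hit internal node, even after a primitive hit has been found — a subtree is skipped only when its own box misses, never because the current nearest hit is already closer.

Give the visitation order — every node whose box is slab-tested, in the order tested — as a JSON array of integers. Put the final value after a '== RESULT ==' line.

Trace the traversal:
N0 x:[4,44] y:[20,54] z:[76/3,116/3] -> hit [76/3,116/3], descend [1, 2]
  N1 x:[32,44] y:[20,54] z:[26,110/3] -> hit [32,110/3], descend [12, 14]
    N12 x:[32,43] y:[20,46] z:[26,36] -> hit [32,36], descend [7, 9]
      N7 x:[32,37] y:[20,31] z:[26,88/3] -> miss, prune
      N9 x:[33,43] y:[20,46] z:[94/3,36] -> hit [33,36] leaf, test {P0(miss), P9(miss), P10(miss)}
    N14 x:[36,44] y:[44,54] z:[79/3,110/3] -> miss, prune
  N2 x:[4,37] y:[22,42] z:[76/3,116/3] -> hit [76/3,37], descend [8, 11]
    N8 x:[11,37] y:[22,31] z:[76/3,29] -> hit [76/3,29], descend [4, 13]
      N4 x:[11,28] y:[22,29] z:[76/3,27] -> hit [76/3,27] leaf, test {P3@t=27, P8(miss)}
      N13 x:[28,37] y:[25,31] z:[77/3,29] -> hit [28,29] leaf, test {P1(miss), P11(miss)}
    N11 x:[4,18] y:[22,42] z:[31,116/3] -> miss, prune

11 AABB tests over nodes [0, 1, 12, 7, 9, 14, 2, 8, 4, 13, 11]; 3 leaves entered; closest P3.

== RESULT ==
[0, 1, 12, 7, 9, 14, 2, 8, 4, 13, 11]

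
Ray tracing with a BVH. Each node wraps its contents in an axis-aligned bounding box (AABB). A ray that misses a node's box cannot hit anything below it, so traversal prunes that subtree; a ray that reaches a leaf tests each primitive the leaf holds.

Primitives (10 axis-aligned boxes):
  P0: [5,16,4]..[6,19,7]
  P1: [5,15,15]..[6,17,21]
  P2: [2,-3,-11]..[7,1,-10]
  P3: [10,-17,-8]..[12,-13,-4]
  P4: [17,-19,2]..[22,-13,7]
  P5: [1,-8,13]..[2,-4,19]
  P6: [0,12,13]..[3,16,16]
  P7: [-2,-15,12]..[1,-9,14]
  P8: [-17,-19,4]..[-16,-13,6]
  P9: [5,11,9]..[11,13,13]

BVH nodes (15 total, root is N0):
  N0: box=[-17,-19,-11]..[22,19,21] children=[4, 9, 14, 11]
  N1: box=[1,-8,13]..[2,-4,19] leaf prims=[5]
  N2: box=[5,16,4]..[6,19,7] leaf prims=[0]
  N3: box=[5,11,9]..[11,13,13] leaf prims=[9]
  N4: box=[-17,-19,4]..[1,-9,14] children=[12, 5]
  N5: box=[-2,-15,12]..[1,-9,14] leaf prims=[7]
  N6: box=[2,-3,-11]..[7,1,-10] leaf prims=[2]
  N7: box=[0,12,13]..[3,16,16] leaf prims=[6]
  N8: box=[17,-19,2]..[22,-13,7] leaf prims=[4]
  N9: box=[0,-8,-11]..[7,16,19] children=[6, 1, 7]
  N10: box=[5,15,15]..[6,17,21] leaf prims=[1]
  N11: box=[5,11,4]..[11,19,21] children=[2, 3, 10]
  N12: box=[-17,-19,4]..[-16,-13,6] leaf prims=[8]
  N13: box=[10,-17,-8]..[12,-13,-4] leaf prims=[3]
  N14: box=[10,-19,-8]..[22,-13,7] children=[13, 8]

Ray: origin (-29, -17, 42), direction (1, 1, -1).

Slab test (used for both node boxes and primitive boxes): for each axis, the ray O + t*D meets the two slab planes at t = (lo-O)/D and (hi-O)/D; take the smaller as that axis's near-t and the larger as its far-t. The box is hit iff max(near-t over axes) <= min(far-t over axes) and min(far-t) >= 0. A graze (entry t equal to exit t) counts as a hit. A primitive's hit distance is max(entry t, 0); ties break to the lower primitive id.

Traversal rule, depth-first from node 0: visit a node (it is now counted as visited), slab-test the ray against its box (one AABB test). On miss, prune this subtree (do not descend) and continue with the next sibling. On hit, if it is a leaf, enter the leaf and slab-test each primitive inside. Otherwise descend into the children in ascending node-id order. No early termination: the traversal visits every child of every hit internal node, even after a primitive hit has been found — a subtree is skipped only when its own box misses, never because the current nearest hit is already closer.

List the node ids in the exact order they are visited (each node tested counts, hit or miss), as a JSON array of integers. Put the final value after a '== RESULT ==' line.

Trace the traversal:
N0 x:[12,51] y:[-2,36] z:[21,53] -> hit [21,36], descend [4, 9, 11, 14]
  N4 x:[12,30] y:[-2,8] z:[28,38] -> miss, prune
  N9 x:[29,36] y:[9,33] z:[23,53] -> hit [29,33], descend [1, 6, 7]
    N1 x:[30,31] y:[9,13] z:[23,29] -> miss, prune
    N6 x:[31,36] y:[14,18] z:[52,53] -> miss, prune
    N7 x:[29,32] y:[29,33] z:[26,29] -> hit [29,29] leaf, test {P6@t=29}
  N11 x:[34,40] y:[28,36] z:[21,38] -> hit [34,36], descend [2, 3, 10]
    N2 x:[34,35] y:[33,36] z:[35,38] -> hit [35,35] leaf, test {P0@t=35}
    N3 x:[34,40] y:[28,30] z:[29,33] -> miss, prune
    N10 x:[34,35] y:[32,34] z:[21,27] -> miss, prune
  N14 x:[39,51] y:[-2,4] z:[35,50] -> miss, prune

11 AABB tests over nodes [0, 4, 9, 1, 6, 7, 11, 2, 3, 10, 14]; 2 leaves entered; closest P6.

== RESULT ==
[0, 4, 9, 1, 6, 7, 11, 2, 3, 10, 14]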